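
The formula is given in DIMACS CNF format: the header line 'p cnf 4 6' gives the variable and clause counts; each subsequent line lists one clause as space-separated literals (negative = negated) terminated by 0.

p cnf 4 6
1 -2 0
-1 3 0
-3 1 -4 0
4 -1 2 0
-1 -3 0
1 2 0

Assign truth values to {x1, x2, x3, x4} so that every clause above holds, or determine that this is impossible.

Case x1 = True:
(x3) alone gives x3 = True.
That conflicts with the unit clause (¬x3).
Backtrack on x1: now try x1 = False.
(¬x2) alone gives x2 = False.
That conflicts with the unit clause (x2).
Neither x1 = True nor x1 = False works.

UNSATISFIABLE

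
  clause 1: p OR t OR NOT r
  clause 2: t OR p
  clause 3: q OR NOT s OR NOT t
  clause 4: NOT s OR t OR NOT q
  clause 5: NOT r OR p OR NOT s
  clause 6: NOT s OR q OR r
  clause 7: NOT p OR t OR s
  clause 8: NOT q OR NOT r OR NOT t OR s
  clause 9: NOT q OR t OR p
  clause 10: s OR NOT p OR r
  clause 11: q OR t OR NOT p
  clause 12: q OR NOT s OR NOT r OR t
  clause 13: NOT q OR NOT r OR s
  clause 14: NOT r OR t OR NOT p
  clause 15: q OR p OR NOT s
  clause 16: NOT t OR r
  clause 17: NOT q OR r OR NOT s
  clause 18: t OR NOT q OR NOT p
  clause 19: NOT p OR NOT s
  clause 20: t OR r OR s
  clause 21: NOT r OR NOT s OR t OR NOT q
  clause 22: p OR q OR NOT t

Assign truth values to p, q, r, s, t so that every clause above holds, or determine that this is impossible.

p ↦ true,  q ↦ false,  r ↦ true,  s ↦ false,  t ↦ true

Try t = true.
Unit clause (r) forces r = true.
Try q = false.
Unit clause (NOT s) forces s = false.
Unit clause (p) forces p = true.
This assignment satisfies each clause.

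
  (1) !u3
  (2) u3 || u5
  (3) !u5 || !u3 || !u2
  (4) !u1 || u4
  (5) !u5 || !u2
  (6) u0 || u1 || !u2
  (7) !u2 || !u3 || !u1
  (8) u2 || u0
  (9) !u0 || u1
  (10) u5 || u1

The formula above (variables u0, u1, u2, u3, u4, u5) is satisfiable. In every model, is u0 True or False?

Suppose u0 = false.
Unit clause (!u3) forces u3 = false.
Unit clause (u5) forces u5 = true.
Unit clause (!u2) forces u2 = false.
Now (u2) is unsatisfied and unit — conflict.
So every satisfying assignment has u0 = True.

True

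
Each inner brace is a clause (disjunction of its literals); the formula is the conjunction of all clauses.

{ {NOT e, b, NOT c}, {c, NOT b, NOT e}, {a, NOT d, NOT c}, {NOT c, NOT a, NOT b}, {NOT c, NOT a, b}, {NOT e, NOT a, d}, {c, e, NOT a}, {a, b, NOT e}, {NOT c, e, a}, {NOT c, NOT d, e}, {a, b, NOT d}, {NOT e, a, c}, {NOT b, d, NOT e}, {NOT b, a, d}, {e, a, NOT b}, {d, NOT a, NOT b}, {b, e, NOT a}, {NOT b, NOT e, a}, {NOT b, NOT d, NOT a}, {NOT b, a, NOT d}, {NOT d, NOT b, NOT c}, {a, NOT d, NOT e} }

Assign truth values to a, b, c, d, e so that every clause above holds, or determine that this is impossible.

Branch on e: set e = false.
Branch on c: set c = false.
(NOT a) alone gives a = false.
(NOT b) alone gives b = false.
(NOT d) alone gives d = false.
All clauses are satisfied.

a ↦ false; b ↦ false; c ↦ false; d ↦ false; e ↦ false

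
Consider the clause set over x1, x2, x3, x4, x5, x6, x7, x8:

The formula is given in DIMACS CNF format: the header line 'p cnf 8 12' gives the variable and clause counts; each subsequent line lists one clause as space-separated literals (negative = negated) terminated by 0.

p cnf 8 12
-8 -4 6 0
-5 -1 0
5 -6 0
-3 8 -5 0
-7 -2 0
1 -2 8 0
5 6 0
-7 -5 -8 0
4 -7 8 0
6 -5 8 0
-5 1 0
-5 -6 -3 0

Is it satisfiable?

Case x5 = False:
Unit clause (¬x6) forces x6 = False.
But (x6) is also a unit clause — contradiction.
Undo x5 and try x5 = True.
Unit clause (¬x1) forces x1 = False.
But (x1) is also a unit clause — contradiction.
Neither x5 = True nor x5 = False works.
No assignment satisfies every clause.

No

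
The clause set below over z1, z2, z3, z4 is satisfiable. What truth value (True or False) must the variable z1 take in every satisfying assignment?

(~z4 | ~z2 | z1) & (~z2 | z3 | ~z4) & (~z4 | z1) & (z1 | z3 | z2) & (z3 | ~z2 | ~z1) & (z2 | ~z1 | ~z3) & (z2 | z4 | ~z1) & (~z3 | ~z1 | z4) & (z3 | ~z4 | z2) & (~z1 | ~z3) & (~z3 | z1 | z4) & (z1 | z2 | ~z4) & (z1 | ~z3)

Suppose z1 = 1.
(~z3) alone gives z3 = 0.
(~z2) alone gives z2 = 0.
(z4) alone gives z4 = 1.
That conflicts with the unit clause (~z4).
So every satisfying assignment has z1 = False.

False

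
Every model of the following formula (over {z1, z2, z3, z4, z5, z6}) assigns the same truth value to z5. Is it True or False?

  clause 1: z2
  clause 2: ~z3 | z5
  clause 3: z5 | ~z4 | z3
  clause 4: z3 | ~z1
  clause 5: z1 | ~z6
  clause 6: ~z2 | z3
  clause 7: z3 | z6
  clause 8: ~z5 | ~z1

True

Suppose z5 = 0.
From the singleton clause (z2), z2 = 1.
From the singleton clause (~z3), z3 = 0.
Now (z3) is unsatisfied and unit — conflict.
So every satisfying assignment has z5 = True.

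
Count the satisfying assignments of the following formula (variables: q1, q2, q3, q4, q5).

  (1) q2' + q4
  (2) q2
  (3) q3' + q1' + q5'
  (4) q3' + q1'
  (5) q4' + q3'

4

There are 2^5 = 32 truth assignments over (q1, q2, q3, q4, q5).
Split on q3. With q3 = 1, the clauses containing q3 are satisfied and q3' drops from the rest; 0 of the 2^4 = 16 assignments to the other variables satisfy what remains.
With q3 = 0, by the same count on the reduced clause set, 4 assignments work.
Total: 0 + 4 = 4.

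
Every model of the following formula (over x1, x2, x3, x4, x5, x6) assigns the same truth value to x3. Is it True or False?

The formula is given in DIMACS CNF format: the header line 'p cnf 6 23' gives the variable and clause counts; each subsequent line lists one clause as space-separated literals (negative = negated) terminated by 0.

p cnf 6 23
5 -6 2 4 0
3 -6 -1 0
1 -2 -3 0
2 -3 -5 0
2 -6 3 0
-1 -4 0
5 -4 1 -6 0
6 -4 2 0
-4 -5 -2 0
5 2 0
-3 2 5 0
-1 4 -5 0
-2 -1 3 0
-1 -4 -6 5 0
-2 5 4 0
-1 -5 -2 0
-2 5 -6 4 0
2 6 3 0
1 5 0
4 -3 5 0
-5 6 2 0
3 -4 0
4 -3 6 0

False

Suppose x3 = True.
Try x1 = True.
The clause (¬x4) is unit, so x4 = False.
The clause (¬x5) is unit, so x5 = False.
But (x5) is also a unit clause — contradiction.
So x1 must be the other value — set x1 = False.
The clause (¬x2) is unit, so x2 = False.
The clause (¬x5) is unit, so x5 = False.
But (x5) is also a unit clause — contradiction.
Neither x1 = True nor x1 = False works.
So every satisfying assignment has x3 = False.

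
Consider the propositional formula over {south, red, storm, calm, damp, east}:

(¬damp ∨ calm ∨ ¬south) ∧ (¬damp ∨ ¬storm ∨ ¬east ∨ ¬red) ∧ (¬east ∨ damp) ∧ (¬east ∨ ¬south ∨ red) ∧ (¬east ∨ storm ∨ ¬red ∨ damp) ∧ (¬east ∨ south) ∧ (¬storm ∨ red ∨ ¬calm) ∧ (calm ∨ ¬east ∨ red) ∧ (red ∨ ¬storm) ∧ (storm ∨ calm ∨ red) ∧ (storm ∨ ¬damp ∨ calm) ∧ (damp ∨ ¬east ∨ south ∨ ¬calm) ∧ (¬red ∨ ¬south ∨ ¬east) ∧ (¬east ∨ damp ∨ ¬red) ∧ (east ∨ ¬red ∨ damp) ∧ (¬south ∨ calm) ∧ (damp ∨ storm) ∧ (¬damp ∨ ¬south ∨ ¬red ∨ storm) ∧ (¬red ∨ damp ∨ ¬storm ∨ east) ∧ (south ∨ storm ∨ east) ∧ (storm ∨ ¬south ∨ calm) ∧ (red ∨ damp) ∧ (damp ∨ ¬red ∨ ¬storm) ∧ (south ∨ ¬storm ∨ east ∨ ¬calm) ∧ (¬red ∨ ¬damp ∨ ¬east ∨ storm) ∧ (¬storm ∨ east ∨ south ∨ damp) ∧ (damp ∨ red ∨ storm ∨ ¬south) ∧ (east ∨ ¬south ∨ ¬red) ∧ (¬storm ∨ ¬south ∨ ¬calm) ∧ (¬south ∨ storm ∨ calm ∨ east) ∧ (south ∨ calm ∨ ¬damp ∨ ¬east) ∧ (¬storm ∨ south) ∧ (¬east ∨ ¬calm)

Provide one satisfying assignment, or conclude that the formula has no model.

south: True,  red: False,  storm: False,  calm: True,  damp: True,  east: False

Branch on east: set east = False.
Branch on red: set red = False.
From the singleton clause (¬storm), storm = False.
From the singleton clause (calm), calm = True.
From the singleton clause (damp), damp = True.
From the singleton clause (south), south = True.
This assignment satisfies each clause.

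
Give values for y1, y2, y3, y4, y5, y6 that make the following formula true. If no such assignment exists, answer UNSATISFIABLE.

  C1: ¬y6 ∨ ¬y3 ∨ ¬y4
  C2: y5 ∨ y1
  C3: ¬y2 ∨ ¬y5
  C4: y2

y1: True,  y2: True,  y3: False,  y4: True,  y5: False,  y6: False

(y2) alone gives y2 = True.
(¬y5) alone gives y5 = False.
(y1) alone gives y1 = True.
Suppose y6 = False.
Every clause is now satisfied; y3, y4 are unconstrained.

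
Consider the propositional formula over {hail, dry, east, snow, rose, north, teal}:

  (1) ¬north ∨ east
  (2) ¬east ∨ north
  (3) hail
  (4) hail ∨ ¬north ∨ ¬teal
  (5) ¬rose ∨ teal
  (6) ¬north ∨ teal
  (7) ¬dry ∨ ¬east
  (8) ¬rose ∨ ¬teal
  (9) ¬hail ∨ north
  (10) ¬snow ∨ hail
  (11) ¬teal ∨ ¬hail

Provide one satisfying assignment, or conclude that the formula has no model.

UNSATISFIABLE

From the singleton clause (hail), hail = True.
From the singleton clause (north), north = True.
From the singleton clause (east), east = True.
From the singleton clause (teal), teal = True.
That conflicts with the unit clause (¬teal).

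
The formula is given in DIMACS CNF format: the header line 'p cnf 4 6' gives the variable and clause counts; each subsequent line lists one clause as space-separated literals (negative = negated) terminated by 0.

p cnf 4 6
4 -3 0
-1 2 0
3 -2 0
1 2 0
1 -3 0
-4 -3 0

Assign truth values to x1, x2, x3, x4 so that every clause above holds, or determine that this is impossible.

Try x4 = True.
The clause (¬x3) is unit, so x3 = False.
The clause (¬x2) is unit, so x2 = False.
The clause (¬x1) is unit, so x1 = False.
But (x1) is also a unit clause — contradiction.
Backtrack on x4: now try x4 = False.
The clause (¬x3) is unit, so x3 = False.
The clause (¬x2) is unit, so x2 = False.
The clause (¬x1) is unit, so x1 = False.
But (x1) is also a unit clause — contradiction.
Both values of x4 lead to a conflict.

UNSATISFIABLE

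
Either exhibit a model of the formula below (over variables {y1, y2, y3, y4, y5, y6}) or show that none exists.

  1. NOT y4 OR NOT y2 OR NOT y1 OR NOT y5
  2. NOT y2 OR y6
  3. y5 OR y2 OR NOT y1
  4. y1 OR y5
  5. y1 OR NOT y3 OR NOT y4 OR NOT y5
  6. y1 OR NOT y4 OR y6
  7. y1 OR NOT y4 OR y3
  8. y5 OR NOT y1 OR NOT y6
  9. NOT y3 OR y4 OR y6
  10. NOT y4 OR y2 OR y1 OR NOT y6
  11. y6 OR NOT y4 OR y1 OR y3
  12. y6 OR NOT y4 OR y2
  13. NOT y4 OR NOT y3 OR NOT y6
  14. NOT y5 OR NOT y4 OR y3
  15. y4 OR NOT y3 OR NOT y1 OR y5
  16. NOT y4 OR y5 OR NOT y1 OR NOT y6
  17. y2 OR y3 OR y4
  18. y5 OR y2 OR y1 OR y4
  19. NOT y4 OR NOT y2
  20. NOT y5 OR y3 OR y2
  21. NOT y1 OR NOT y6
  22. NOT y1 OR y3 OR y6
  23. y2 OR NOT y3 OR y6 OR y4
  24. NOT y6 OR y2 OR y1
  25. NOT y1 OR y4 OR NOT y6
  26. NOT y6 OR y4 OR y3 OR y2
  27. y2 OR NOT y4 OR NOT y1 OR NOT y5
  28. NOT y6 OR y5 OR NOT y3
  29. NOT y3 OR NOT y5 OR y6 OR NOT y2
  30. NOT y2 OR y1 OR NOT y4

Suppose y2 = true.
Unit clause (y6) forces y6 = true.
Unit clause (NOT y4) forces y4 = false.
Unit clause (NOT y1) forces y1 = false.
Unit clause (y5) forces y5 = true.
Every clause is now satisfied; y3 is unconstrained.

y1 ↦ false, y2 ↦ true, y3 ↦ true, y4 ↦ false, y5 ↦ true, y6 ↦ true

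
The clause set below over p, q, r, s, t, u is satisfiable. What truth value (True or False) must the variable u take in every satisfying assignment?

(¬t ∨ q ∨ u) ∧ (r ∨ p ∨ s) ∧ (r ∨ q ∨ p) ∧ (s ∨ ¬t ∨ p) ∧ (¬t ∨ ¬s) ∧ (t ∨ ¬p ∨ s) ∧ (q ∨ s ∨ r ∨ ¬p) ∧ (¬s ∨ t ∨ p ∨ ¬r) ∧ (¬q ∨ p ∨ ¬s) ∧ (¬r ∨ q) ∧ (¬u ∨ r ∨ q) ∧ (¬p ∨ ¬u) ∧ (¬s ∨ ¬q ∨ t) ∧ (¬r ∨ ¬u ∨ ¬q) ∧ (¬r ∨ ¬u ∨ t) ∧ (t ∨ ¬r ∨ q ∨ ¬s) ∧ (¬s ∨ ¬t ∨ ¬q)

Suppose u = True.
The clause (¬p) is unit, so p = False.
Branch on r: set r = True.
The clause (q) is unit, so q = True.
That conflicts with the unit clause (¬q).
That branch fails; take r = False instead.
The clause (s) is unit, so s = True.
The clause (q) is unit, so q = True.
That conflicts with the unit clause (¬q).
Neither r = True nor r = False works.
So every satisfying assignment has u = False.

False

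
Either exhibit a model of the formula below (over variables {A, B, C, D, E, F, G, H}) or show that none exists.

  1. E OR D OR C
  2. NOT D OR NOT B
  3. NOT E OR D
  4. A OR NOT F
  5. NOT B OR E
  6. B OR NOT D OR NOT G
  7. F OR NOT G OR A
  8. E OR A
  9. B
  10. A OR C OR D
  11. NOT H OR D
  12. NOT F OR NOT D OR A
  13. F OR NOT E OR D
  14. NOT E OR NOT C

Unit clause (B) forces B = true.
Unit clause (NOT D) forces D = false.
Unit clause (NOT E) forces E = false.
Now (E) is unsatisfied and unit — conflict.

UNSATISFIABLE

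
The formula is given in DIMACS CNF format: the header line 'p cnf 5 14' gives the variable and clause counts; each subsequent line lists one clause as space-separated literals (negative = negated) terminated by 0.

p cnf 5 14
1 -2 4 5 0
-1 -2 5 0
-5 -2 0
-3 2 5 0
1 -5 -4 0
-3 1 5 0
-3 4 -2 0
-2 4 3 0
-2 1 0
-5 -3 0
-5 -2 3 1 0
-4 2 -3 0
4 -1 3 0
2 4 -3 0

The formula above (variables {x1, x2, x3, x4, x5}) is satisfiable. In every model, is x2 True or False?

False

Suppose x2 = True.
The clause (¬x5) is unit, so x5 = False.
The clause (¬x1) is unit, so x1 = False.
But (x1) is also a unit clause — contradiction.
So every satisfying assignment has x2 = False.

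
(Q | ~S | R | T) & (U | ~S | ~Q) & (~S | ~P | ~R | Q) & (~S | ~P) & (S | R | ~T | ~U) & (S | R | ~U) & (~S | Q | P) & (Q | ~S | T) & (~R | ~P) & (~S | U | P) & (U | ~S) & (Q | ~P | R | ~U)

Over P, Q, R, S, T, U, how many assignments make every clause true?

There are 2^6 = 64 truth assignments over (P, Q, R, S, T, U).
Split on P. With P = 1, the clauses containing P are satisfied and ~P drops from the rest; 4 of the 2^5 = 32 assignments to the other variables satisfy what remains.
With P = 0, by the same count on the reduced clause set, 16 assignments work.
Total: 4 + 16 = 20.

20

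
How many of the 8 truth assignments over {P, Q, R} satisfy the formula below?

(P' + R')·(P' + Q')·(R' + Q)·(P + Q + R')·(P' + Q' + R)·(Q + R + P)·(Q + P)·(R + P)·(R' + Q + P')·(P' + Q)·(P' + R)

1

There are 2^3 = 8 truth assignments over (P, Q, R).
Check each against the 11 clauses (columns in the order P, Q, R):
  F F F  ✗ fails (Q + R + P)
  F F T  ✗ fails (R' + Q)
  F T F  ✗ fails (R + P)
  F T T  ✓ satisfies all
  T F F  ✗ fails (P' + Q)
  T F T  ✗ fails (P' + R')
  T T F  ✗ fails (P' + Q')
  T T T  ✗ fails (P' + R')
1 of the 8 rows is a model.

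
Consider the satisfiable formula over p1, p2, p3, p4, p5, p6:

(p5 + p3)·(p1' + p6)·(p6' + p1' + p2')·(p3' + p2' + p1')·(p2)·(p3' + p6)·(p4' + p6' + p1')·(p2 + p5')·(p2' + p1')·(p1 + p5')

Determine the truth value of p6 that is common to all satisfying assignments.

True

Suppose p6 = 0.
(p1') alone gives p1 = 0.
(p2) alone gives p2 = 1.
(p3') alone gives p3 = 0.
(p5) alone gives p5 = 1.
That conflicts with the unit clause (p5').
So every satisfying assignment has p6 = True.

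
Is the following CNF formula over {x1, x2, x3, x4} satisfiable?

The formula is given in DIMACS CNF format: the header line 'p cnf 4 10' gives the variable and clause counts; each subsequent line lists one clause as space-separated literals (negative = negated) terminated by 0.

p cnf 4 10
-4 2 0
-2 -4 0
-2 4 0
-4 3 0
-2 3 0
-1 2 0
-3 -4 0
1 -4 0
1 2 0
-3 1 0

Branch on x4: set x4 = False.
The clause (¬x2) is unit, so x2 = False.
The clause (¬x1) is unit, so x1 = False.
Now (x1) is unsatisfied and unit — conflict.
That branch fails; take x4 = True instead.
The clause (x2) is unit, so x2 = True.
Now (¬x2) is unsatisfied and unit — conflict.
Both values of x4 lead to a conflict.
No assignment satisfies every clause.

No, unsatisfiable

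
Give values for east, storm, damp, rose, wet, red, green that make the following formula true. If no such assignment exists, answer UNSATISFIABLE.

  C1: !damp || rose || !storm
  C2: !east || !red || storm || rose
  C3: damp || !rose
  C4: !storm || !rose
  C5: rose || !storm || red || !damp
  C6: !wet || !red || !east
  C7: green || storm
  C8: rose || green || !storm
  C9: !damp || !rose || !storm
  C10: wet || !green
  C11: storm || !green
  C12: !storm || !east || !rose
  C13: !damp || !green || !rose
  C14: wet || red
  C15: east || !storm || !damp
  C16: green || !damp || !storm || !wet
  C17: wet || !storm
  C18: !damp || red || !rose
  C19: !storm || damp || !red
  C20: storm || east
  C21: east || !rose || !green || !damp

Branch on damp: set damp = false.
(!rose) alone gives rose = false.
Branch on green: set green = true.
(wet) alone gives wet = true.
(storm) alone gives storm = true.
(!red) alone gives red = false.
No clause remains; east is free.

east: false, storm: true, damp: false, rose: false, wet: true, red: false, green: true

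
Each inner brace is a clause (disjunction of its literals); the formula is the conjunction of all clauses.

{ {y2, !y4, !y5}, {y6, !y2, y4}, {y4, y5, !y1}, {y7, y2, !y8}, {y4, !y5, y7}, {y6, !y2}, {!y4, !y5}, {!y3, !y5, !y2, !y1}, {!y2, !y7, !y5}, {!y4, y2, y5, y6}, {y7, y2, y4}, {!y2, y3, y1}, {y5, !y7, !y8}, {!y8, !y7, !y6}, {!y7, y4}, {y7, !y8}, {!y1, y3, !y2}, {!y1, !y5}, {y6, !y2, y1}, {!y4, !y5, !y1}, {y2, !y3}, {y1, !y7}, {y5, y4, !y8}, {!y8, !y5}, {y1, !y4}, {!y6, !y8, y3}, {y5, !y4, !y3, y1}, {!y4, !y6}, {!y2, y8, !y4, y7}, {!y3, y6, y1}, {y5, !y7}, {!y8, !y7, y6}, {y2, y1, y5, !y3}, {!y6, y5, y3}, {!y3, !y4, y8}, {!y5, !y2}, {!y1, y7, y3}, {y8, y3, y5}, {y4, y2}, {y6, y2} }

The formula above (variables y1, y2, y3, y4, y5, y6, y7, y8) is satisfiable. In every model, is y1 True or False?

Suppose y1 = true.
Unit clause (!y5) forces y5 = false.
Unit clause (y4) forces y4 = true.
Unit clause (!y6) forces y6 = false.
Unit clause (!y2) forces y2 = false.
But (y2) is also a unit clause — contradiction.
So every satisfying assignment has y1 = False.

False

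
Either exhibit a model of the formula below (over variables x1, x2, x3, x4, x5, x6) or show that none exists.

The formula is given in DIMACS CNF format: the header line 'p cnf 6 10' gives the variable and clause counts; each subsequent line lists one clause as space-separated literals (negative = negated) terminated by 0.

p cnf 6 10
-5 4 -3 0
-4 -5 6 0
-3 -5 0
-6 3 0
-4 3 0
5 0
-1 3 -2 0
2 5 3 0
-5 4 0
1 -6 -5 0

(x5) alone gives x5 = True.
(¬x3) alone gives x3 = False.
(¬x6) alone gives x6 = False.
(¬x4) alone gives x4 = False.
That conflicts with the unit clause (x4).

UNSATISFIABLE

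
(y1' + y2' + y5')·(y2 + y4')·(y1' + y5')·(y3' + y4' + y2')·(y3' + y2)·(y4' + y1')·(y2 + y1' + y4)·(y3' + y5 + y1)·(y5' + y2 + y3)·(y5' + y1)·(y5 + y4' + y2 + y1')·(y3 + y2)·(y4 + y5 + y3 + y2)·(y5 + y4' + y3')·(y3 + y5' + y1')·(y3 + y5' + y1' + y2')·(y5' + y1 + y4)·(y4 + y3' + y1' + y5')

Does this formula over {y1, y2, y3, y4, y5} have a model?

Case y2 = 1:
Case y1 = 0:
Unit clause (y5') forces y5 = 0.
Unit clause (y3') forces y3 = 0.
Every clause is now satisfied; y4 is unconstrained.
A satisfying assignment: y1 ↦ 0, y2 ↦ 1, y3 ↦ 0, y4 ↦ 0, y5 ↦ 0.

Satisfiable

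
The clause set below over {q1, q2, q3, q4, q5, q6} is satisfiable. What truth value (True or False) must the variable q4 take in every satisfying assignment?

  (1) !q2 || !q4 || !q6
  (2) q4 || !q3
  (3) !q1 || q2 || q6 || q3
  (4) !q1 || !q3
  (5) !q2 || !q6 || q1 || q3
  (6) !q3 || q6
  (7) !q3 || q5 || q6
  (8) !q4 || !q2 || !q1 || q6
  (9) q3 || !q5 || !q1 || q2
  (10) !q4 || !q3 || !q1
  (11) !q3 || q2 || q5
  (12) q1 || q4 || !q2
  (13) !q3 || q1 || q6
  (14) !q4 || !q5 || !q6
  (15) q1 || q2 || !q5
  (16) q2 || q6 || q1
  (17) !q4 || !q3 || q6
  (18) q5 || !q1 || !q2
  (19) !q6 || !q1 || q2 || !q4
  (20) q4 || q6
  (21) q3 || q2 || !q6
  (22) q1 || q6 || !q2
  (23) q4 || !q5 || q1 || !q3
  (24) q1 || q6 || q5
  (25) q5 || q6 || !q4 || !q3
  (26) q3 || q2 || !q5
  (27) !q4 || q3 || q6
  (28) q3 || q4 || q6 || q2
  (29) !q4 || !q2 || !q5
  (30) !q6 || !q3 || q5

False

Suppose q4 = true.
Branch on q2: set q2 = false.
Branch on q1: set q1 = false.
(!q5) alone gives q5 = false.
(!q3) alone gives q3 = false.
(q6) alone gives q6 = true.
Now (!q6) is unsatisfied and unit — conflict.
Undo q1 and try q1 = true.
(!q3) alone gives q3 = false.
(q6) alone gives q6 = true.
Now (!q6) is unsatisfied and unit — conflict.
Both values of q1 lead to a conflict.
Undo q2 and try q2 = true.
(!q6) alone gives q6 = false.
(!q3) alone gives q3 = false.
Now (q3) is unsatisfied and unit — conflict.
Both values of q2 lead to a conflict.
So every satisfying assignment has q4 = False.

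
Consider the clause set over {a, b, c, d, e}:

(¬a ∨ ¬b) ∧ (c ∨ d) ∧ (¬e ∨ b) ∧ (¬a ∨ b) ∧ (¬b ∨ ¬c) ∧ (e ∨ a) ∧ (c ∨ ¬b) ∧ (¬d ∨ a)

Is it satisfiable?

Try a = False.
From the singleton clause (e), e = True.
From the singleton clause (b), b = True.
From the singleton clause (¬c), c = False.
That conflicts with the unit clause (c).
So a must be the other value — set a = True.
From the singleton clause (¬b), b = False.
That conflicts with the unit clause (b).
Neither a = True nor a = False works.
No assignment satisfies every clause.

No, unsatisfiable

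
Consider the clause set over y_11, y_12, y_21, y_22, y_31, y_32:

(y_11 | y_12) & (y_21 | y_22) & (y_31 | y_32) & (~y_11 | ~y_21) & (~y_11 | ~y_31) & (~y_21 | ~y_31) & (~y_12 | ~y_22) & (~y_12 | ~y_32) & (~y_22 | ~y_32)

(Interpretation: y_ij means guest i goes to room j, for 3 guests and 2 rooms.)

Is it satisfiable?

No

Case y_11 = 1:
From the singleton clause (~y_21), y_21 = 0.
From the singleton clause (y_22), y_22 = 1.
From the singleton clause (~y_31), y_31 = 0.
From the singleton clause (y_32), y_32 = 1.
That conflicts with the unit clause (~y_32).
Undo y_11 and try y_11 = 0.
From the singleton clause (y_12), y_12 = 1.
From the singleton clause (~y_22), y_22 = 0.
From the singleton clause (y_21), y_21 = 1.
From the singleton clause (~y_31), y_31 = 0.
From the singleton clause (y_32), y_32 = 1.
That conflicts with the unit clause (~y_32).
Both values of y_11 lead to a conflict.
No assignment satisfies every clause.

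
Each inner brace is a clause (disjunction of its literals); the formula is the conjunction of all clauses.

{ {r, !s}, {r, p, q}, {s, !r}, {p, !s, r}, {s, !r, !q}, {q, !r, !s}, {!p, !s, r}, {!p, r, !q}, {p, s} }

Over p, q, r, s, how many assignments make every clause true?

There are 2^4 = 16 truth assignments over (p, q, r, s).
Check each against the 9 clauses (columns in the order p, q, r, s):
  F F F F  ✗ fails (r || p || q)
  F F F T  ✗ fails (r || !s)
  F F T F  ✗ fails (s || !r)
  F F T T  ✗ fails (q || !r || !s)
  F T F F  ✗ fails (p || s)
  F T F T  ✗ fails (r || !s)
  F T T F  ✗ fails (s || !r)
  F T T T  ✓ satisfies all
  T F F F  ✓ satisfies all
  T F F T  ✗ fails (r || !s)
  T F T F  ✗ fails (s || !r)
  T F T T  ✗ fails (q || !r || !s)
  T T F F  ✗ fails (!p || r || !q)
  T T F T  ✗ fails (r || !s)
  T T T F  ✗ fails (s || !r)
  T T T T  ✓ satisfies all
3 of the 16 rows are models.

3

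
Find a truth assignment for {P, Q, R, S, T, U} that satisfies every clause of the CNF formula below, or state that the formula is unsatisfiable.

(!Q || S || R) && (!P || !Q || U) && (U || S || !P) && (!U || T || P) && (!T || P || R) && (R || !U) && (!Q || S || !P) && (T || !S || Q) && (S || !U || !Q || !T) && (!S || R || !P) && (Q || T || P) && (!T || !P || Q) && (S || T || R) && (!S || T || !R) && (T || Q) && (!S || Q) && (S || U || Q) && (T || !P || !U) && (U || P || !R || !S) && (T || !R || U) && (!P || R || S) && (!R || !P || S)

P: false, Q: true, R: true, S: true, T: true, U: true

Try R = true.
Try S = true.
Unit clause (T) forces T = true.
Unit clause (Q) forces Q = true.
Try P = false.
Unit clause (U) forces U = true.
Every clause now holds.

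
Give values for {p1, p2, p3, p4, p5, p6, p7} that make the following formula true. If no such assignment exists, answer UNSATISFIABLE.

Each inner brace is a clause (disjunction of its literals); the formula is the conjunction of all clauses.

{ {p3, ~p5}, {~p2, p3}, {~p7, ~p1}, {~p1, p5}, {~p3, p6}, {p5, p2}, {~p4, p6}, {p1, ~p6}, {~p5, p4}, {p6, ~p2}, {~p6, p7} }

Try p3 = 1.
Unit clause (p6) forces p6 = 1.
Unit clause (p1) forces p1 = 1.
Unit clause (~p7) forces p7 = 0.
That conflicts with the unit clause (p7).
Undo p3 and try p3 = 0.
Unit clause (~p5) forces p5 = 0.
Unit clause (~p2) forces p2 = 0.
That conflicts with the unit clause (p2).
Neither p3 = 1 nor p3 = 0 works.

UNSATISFIABLE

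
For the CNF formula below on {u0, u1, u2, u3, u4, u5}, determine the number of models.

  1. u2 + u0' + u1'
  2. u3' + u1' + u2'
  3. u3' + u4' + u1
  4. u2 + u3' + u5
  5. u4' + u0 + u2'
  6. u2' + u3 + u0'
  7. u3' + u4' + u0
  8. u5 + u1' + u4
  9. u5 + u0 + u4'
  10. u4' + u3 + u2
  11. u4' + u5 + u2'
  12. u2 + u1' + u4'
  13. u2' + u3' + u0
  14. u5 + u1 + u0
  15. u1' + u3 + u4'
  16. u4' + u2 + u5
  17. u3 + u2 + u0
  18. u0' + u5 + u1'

9

There are 2^6 = 64 truth assignments over (u0, u1, u2, u3, u4, u5).
Split on u0. With u0 = 1, the clauses containing u0 are satisfied and u0' drops from the rest; 5 of the 2^5 = 32 assignments to the other variables satisfy what remains.
With u0 = 0, by the same count on the reduced clause set, 4 assignments work.
(One model: u0=F, u1=F, u2=F, u3=T, u4=F, u5=T.)
Total: 5 + 4 = 9.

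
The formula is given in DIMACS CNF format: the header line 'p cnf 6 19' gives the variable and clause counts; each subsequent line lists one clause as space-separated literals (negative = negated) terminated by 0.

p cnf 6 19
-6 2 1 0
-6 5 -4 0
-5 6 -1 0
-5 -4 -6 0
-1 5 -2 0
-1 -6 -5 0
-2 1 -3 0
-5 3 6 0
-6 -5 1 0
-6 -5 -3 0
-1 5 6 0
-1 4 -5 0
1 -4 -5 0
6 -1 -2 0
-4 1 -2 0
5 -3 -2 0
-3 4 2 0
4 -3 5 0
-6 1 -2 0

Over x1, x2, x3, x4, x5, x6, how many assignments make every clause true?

There are 2^6 = 64 truth assignments over (x1, x2, x3, x4, x5, x6).
Split on x4. With x4 = True, the clauses containing x4 are satisfied and ¬x4 drops from the rest; 2 of the 2^5 = 32 assignments to the other variables satisfy what remains.
With x4 = False, by the same count on the reduced clause set, 3 assignments work.
(One model: x1=F, x2=F, x3=F, x4=F, x5=F, x6=F.)
Total: 2 + 3 = 5.

5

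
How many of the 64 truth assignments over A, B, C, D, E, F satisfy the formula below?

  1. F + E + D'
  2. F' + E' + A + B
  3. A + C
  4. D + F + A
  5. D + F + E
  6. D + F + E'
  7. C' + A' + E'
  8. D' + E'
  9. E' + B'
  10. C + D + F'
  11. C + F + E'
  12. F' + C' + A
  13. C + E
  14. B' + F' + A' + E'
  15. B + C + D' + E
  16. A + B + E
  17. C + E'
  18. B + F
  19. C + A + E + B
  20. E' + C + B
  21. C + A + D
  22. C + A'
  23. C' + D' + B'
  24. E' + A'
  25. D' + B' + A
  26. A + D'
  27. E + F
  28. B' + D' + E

There are 2^6 = 64 truth assignments over (A, B, C, D, E, F).
Split on D. With D = 1, the clauses containing D are satisfied and D' drops from the rest; 1 of the 2^5 = 32 assignments to the other variables satisfy what remains.
With D = 0, by the same count on the reduced clause set, 2 assignments work.
Total: 1 + 2 = 3.

3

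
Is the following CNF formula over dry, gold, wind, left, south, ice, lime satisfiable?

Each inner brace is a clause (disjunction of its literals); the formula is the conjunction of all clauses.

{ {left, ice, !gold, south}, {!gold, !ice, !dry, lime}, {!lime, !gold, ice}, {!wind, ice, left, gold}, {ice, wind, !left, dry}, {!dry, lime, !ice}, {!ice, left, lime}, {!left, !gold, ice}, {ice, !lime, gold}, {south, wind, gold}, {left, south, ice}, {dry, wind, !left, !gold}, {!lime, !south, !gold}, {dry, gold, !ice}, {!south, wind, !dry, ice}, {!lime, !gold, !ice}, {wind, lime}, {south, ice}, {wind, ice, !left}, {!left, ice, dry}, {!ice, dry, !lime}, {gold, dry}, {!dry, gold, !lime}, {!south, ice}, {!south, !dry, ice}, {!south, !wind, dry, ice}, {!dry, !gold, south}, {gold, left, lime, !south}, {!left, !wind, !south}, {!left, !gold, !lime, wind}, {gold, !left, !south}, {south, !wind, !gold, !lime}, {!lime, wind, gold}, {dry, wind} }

Branch on wind: set wind = true.
Branch on south: set south = false.
From the singleton clause (ice), ice = true.
Branch on dry: set dry = false.
From the singleton clause (gold), gold = true.
From the singleton clause (!lime), lime = false.
From the singleton clause (left), left = true.
All clauses are satisfied.
A satisfying assignment: dry: false; gold: true; wind: true; left: true; south: false; ice: true; lime: false.

Yes, satisfiable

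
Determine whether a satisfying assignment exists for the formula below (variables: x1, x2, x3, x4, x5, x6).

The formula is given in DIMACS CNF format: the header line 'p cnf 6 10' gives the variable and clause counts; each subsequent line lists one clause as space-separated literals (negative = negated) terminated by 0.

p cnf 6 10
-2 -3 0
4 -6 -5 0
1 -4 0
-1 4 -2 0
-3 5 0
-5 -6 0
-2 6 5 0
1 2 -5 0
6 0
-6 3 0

Unsatisfiable

The clause (x6) is unit, so x6 = True.
The clause (¬x5) is unit, so x5 = False.
The clause (¬x3) is unit, so x3 = False.
Now (x3) is unsatisfied and unit — conflict.
No assignment satisfies every clause.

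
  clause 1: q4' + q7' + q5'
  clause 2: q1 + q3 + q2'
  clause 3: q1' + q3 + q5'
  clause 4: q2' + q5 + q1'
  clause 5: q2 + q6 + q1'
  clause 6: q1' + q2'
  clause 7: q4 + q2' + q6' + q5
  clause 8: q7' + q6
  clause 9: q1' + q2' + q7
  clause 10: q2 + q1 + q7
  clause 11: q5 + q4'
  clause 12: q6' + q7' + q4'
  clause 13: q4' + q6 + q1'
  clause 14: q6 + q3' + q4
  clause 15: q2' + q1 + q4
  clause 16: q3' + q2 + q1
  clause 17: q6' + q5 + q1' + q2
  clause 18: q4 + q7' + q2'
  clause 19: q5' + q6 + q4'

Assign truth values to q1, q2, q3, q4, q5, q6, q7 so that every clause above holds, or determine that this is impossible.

q1=0, q2=0, q3=0, q4=0, q5=0, q6=1, q7=1

Try q1 = 0.
Try q3 = 0.
From the singleton clause (q2'), q2 = 0.
From the singleton clause (q7), q7 = 1.
From the singleton clause (q6), q6 = 1.
From the singleton clause (q4'), q4 = 0.
All clauses hold; q5 can take either value.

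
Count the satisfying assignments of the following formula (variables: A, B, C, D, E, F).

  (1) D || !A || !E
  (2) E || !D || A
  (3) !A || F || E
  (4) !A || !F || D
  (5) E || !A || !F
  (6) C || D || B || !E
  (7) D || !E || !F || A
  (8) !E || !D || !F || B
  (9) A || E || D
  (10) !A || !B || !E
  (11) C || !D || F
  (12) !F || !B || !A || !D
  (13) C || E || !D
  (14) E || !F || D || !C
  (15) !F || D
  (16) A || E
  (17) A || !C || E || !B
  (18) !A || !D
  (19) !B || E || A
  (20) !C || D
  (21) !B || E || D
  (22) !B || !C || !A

There are 2^6 = 64 truth assignments over (A, B, C, D, E, F).
Split on E. With E = true, the clauses containing E are satisfied and !E drops from the rest; 5 of the 2^5 = 32 assignments to the other variables satisfy what remains.
With E = false, by the same count on the reduced clause set, 0 assignments work.
(One model: A=F, B=F, C=T, D=T, E=T, F=F.)
Total: 5 + 0 = 5.

5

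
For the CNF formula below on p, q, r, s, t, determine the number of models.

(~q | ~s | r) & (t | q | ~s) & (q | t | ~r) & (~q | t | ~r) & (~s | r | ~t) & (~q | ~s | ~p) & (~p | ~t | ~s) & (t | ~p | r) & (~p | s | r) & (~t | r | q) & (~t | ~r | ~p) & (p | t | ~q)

6

There are 2^5 = 32 truth assignments over (p, q, r, s, t).
Split on s. With s = 1, the clauses containing s are satisfied and ~s drops from the rest; 2 of the 2^4 = 16 assignments to the other variables satisfy what remains.
With s = 0, by the same count on the reduced clause set, 4 assignments work.
Total: 2 + 4 = 6.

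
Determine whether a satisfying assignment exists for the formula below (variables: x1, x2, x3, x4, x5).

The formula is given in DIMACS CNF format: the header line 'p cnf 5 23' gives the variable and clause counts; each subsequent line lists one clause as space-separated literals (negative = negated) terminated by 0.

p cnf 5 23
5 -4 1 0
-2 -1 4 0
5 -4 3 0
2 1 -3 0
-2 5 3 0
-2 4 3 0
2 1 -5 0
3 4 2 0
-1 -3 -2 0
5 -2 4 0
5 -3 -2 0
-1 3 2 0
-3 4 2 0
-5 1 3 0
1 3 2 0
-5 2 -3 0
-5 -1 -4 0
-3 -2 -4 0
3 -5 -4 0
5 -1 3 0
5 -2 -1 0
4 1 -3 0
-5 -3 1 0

Branch on x5: set x5 = False.
Branch on x4: set x4 = True.
(x1) alone gives x1 = True.
(x3) alone gives x3 = True.
(¬x2) alone gives x2 = False.
All clauses are satisfied.
A satisfying assignment: x1: True,  x2: False,  x3: True,  x4: True,  x5: False.

Yes, satisfiable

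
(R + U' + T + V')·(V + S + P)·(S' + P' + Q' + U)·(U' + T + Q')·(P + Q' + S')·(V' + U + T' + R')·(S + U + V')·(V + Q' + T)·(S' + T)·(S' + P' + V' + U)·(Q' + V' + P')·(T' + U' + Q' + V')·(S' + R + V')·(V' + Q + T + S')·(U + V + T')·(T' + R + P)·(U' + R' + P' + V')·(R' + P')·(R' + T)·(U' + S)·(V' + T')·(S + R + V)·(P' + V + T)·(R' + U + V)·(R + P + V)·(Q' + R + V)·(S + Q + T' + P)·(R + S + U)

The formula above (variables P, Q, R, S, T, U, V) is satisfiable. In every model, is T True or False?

True

Suppose T = 0.
Unit clause (S') forces S = 0.
Unit clause (R') forces R = 0.
Unit clause (U') forces U = 0.
That conflicts with the unit clause (U).
So every satisfying assignment has T = True.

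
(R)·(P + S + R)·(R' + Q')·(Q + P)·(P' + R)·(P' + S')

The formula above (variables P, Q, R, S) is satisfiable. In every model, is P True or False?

True

Suppose P = 0.
(R) alone gives R = 1.
(Q') alone gives Q = 0.
That conflicts with the unit clause (Q).
So every satisfying assignment has P = True.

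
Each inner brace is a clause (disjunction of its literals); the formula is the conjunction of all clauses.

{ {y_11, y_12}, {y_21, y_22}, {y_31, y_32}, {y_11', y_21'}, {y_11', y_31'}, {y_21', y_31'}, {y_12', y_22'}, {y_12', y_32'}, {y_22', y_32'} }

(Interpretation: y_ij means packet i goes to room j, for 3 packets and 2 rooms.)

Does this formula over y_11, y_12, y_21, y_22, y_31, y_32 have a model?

No, unsatisfiable

Try y_11 = 1.
(y_21') alone gives y_21 = 0.
(y_22) alone gives y_22 = 1.
(y_31') alone gives y_31 = 0.
(y_32) alone gives y_32 = 1.
Now (y_32') is unsatisfied and unit — conflict.
Undo y_11 and try y_11 = 0.
(y_12) alone gives y_12 = 1.
(y_22') alone gives y_22 = 0.
(y_21) alone gives y_21 = 1.
(y_31') alone gives y_31 = 0.
(y_32) alone gives y_32 = 1.
Now (y_32') is unsatisfied and unit — conflict.
Either choice for y_11 ends in contradiction.
No assignment satisfies every clause.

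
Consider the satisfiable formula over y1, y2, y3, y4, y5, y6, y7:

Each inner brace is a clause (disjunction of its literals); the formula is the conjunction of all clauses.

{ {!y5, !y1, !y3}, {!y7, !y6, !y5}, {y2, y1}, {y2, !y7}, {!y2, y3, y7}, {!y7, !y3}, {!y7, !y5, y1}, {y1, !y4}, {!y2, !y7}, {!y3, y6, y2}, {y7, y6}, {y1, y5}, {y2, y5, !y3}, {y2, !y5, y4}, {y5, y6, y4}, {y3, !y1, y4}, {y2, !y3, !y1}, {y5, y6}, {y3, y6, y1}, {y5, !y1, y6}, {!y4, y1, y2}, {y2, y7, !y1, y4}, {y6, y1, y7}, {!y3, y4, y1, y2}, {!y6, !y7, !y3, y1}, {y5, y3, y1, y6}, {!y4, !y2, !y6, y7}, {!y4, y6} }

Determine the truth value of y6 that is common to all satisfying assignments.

Suppose y6 = false.
Unit clause (y7) forces y7 = true.
Unit clause (y2) forces y2 = true.
Now (!y2) is unsatisfied and unit — conflict.
So every satisfying assignment has y6 = True.

True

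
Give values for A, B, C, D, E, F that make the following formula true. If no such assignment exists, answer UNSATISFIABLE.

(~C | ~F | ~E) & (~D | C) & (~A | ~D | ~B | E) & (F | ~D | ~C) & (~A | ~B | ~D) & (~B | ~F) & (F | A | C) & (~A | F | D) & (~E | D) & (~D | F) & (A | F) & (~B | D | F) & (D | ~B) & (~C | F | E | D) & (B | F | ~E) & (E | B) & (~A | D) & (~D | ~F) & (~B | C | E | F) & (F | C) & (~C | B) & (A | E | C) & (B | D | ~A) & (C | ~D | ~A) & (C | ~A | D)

Try D = 0.
From the singleton clause (~E), E = 0.
From the singleton clause (~B), B = 0.
But (B) is also a unit clause — contradiction.
So D must be the other value — set D = 1.
From the singleton clause (C), C = 1.
From the singleton clause (F), F = 1.
But (~F) is also a unit clause — contradiction.
Neither D = 1 nor D = 0 works.

UNSATISFIABLE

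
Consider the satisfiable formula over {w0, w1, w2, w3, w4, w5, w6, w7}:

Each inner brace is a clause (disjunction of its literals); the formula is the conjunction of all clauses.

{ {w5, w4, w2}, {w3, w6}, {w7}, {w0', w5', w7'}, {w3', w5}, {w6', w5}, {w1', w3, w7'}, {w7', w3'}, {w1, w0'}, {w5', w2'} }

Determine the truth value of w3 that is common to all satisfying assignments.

Suppose w3 = 1.
Unit clause (w7) forces w7 = 1.
That conflicts with the unit clause (w7').
So every satisfying assignment has w3 = False.

False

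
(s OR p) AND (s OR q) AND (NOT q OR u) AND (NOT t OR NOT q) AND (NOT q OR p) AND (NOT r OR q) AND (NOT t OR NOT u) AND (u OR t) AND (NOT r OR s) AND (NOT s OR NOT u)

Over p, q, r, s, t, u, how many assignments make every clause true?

3

There are 2^6 = 64 truth assignments over (p, q, r, s, t, u).
Split on t. With t = true, the clauses containing t are satisfied and NOT t drops from the rest; 2 of the 2^5 = 32 assignments to the other variables satisfy what remains.
With t = false, by the same count on the reduced clause set, 1 assignment works.
(One model: p=F, q=F, r=F, s=T, t=T, u=F.)
Total: 2 + 1 = 3.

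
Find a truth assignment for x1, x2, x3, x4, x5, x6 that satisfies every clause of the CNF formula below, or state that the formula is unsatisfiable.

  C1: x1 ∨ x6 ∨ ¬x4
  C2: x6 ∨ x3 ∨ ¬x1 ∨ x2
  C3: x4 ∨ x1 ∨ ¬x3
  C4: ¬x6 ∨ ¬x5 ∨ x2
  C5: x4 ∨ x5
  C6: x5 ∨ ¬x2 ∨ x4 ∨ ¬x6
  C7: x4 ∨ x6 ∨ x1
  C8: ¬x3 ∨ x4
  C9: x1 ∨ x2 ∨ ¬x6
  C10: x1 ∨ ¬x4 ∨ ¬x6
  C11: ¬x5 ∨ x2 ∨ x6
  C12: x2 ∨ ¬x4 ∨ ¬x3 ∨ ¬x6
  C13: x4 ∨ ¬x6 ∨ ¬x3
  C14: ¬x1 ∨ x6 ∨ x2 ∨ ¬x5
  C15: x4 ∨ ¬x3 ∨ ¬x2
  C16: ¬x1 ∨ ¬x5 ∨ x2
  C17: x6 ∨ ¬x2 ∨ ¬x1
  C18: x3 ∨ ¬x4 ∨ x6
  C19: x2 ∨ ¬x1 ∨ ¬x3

Try x4 = True.
Try x1 = True.
Try x5 = True.
Unit clause (x2) forces x2 = True.
Unit clause (x6) forces x6 = True.
No clause remains; x3 is free.

x1: True; x2: True; x3: False; x4: True; x5: True; x6: True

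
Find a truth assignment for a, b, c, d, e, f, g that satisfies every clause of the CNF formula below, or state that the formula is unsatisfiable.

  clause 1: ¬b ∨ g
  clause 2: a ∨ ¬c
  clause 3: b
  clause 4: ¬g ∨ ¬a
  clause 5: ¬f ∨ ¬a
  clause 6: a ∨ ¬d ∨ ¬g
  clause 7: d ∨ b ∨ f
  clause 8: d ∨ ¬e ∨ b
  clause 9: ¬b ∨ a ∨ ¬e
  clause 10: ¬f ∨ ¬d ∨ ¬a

a ↦ False, b ↦ True, c ↦ False, d ↦ False, e ↦ False, f ↦ False, g ↦ True

The clause (b) is unit, so b = True.
The clause (g) is unit, so g = True.
The clause (¬a) is unit, so a = False.
The clause (¬c) is unit, so c = False.
The clause (¬d) is unit, so d = False.
The clause (¬e) is unit, so e = False.
Every clause is now satisfied; f is unconstrained.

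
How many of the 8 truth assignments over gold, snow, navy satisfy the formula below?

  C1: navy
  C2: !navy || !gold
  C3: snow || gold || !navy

1

There are 2^3 = 8 truth assignments over (gold, snow, navy).
Split on snow. With snow = true, the clauses containing snow are satisfied and !snow drops from the rest; 1 of the 2^2 = 4 assignments to the other variables satisfy what remains.
With snow = false, by the same count on the reduced clause set, 0 assignments work.
(One model: gold=F, snow=T, navy=T.)
Total: 1 + 0 = 1.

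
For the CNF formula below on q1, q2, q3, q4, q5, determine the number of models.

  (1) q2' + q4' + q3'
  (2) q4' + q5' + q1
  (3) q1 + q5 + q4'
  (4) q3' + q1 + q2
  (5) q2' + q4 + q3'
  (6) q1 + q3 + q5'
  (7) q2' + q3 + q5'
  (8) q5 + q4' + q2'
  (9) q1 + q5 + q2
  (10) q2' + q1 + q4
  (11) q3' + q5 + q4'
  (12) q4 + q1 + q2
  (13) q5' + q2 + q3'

6

There are 2^5 = 32 truth assignments over (q1, q2, q3, q4, q5).
Split on q1. With q1 = 1, the clauses containing q1 are satisfied and q1' drops from the rest; 6 of the 2^4 = 16 assignments to the other variables satisfy what remains.
With q1 = 0, by the same count on the reduced clause set, 0 assignments work.
(One model: q1=T, q2=F, q3=F, q4=F, q5=F.)
Total: 6 + 0 = 6.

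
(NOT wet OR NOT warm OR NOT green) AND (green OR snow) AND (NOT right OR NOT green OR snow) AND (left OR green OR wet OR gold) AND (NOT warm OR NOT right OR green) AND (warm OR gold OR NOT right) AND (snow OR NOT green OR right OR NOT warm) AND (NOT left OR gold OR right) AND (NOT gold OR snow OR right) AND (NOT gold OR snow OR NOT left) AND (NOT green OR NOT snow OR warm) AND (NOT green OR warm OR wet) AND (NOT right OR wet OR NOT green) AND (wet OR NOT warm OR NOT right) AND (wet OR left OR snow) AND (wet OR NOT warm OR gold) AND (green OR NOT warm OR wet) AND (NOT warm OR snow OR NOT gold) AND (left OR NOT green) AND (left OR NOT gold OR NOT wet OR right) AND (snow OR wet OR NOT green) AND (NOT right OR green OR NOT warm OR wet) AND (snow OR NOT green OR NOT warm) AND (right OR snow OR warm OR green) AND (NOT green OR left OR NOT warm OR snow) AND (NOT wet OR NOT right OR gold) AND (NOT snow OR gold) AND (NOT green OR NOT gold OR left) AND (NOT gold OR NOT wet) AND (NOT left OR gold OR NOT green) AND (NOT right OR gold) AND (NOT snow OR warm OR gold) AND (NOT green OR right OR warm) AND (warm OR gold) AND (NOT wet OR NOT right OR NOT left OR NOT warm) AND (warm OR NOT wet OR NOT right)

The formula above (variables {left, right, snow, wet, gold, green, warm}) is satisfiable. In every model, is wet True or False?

Suppose wet = true.
From the singleton clause (NOT gold), gold = false.
From the singleton clause (NOT right), right = false.
From the singleton clause (NOT left), left = false.
From the singleton clause (NOT green), green = false.
From the singleton clause (snow), snow = true.
But (NOT snow) is also a unit clause — contradiction.
So every satisfying assignment has wet = False.

False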